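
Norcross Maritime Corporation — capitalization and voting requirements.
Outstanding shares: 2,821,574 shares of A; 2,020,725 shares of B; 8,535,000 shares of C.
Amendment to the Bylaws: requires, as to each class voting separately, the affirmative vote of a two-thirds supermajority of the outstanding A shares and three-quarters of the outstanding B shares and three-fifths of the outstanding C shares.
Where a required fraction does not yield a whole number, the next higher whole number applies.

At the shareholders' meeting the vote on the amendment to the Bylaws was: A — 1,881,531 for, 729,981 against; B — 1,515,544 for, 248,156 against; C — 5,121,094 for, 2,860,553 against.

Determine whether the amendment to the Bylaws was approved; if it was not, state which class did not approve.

A: 2/3 of 2821574 = 1881049.33, rounded up to 1881050; 1,881,050 required, 1,881,531 in favor — approved.
B: 3/4 of 2020725 = 1515543.75, rounded up to 1515544; 1,515,544 required, 1,515,544 in favor — approved.
C: 3/5 of 8535000 = 5121000; 5,121,000 required, 5,121,094 in favor — approved.

Approved — every class gave the required vote.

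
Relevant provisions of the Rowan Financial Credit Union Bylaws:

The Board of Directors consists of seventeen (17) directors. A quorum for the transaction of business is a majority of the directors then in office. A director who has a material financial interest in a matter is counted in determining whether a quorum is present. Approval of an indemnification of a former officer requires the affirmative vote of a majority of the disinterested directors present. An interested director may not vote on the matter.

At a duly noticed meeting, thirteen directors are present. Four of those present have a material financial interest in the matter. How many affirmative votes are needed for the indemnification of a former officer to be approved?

The indemnification of a former officer requires a majority of the disinterested directors present (13 − 4 = 9).
A majority of 9 is 5.

5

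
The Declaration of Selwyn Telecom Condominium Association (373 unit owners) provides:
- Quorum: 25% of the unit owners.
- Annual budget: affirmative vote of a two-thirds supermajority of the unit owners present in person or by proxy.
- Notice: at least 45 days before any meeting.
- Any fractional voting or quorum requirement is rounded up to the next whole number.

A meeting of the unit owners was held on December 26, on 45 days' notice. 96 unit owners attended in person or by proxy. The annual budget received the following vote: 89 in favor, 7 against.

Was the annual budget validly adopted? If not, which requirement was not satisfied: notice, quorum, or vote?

Notice: 45 days given; 45 required. Satisfied.
Quorum: 25% of 373 = 93.25, rounded up to 94; 96 present. Satisfied.
Vote: requires two-thirds of those present (96); 2/3 of 96 = 64, so 64 needed; 89 in favor. Satisfied.

Valid — all requirements satisfied.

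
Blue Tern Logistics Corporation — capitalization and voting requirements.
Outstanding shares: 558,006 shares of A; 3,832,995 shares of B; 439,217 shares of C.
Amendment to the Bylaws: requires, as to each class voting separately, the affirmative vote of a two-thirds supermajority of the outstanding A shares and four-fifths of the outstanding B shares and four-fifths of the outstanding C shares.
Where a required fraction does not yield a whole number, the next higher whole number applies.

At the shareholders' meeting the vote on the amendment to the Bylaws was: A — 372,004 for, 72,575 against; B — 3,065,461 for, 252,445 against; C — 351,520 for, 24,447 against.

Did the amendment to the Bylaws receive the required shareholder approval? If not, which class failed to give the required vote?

A: 2/3 of 558006 = 372004; 372,004 required, 372,004 in favor — approved.
B: 4/5 of 3832995 = 3066396; 3,066,396 required, 3,065,461 in favor — not approved.
C: 4/5 of 439217 = 351373.60, rounded up to 351374; 351,374 required, 351,520 in favor — approved.

Not approved — the B shares did not give the required vote.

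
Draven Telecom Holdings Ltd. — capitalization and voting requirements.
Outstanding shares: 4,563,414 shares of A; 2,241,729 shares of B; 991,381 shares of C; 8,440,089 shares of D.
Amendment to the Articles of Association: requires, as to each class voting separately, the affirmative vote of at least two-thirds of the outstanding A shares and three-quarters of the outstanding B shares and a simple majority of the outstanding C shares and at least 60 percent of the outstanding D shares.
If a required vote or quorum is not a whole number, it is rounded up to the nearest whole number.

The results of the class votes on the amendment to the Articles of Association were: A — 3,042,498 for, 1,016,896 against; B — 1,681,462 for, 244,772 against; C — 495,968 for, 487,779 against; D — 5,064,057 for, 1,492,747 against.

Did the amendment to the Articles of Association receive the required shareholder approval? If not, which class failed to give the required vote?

A: 2/3 of 4563414 = 3042276; 3,042,276 required, 3,042,498 in favor — approved.
B: 3/4 of 2241729 = 1681296.75, rounded up to 1681297; 1,681,297 required, 1,681,462 in favor — approved.
C: a majority of 991381 is 495691; 495,691 required, 495,968 in favor — approved.
D: 3/5 of 8440089 = 5064053.40, rounded up to 5064054; 5,064,054 required, 5,064,057 in favor — approved.

Approved — every class gave the required vote.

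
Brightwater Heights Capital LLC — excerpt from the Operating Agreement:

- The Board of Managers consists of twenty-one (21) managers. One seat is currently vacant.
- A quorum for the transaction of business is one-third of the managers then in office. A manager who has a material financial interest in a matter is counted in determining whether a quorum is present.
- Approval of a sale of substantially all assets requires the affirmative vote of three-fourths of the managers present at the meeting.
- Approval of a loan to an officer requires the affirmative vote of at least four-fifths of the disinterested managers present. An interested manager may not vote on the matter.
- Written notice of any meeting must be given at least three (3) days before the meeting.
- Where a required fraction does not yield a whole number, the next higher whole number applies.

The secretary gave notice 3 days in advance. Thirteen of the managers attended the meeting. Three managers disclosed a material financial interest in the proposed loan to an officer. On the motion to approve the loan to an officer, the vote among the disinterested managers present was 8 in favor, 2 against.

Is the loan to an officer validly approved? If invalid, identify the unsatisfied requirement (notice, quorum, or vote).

Notice: 3 days given; 3 required (3 ≥ 3). Satisfied.
Quorum: 13 present (interested managers count toward quorum); quorum is 7. Satisfied.
Vote: the loan to an officer requires four-fifths of the disinterested managers present (13 − 3 = 10). 4/5 of 10 = 8, so 8 affirmative votes are needed; 8 voted in favor. Satisfied.

Valid — all requirements satisfied.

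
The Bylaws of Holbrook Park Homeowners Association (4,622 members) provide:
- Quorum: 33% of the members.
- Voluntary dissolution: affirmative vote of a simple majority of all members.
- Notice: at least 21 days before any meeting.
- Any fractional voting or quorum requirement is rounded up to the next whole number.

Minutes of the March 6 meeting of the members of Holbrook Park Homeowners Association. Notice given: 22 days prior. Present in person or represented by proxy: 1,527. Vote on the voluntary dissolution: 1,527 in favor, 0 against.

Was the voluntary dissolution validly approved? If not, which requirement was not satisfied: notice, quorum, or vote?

Notice: 22 days given; 21 required. Satisfied.
Quorum: 33% of 4,622 = 1,525.26, rounded up to 1,526; 1,527 present. Satisfied.
Vote: requires a majority of all members (4,622); a majority of 4622 is 2312, so 2,312 needed; 1,527 in favor. Not satisfied.

Invalid — vote requirement not satisfied.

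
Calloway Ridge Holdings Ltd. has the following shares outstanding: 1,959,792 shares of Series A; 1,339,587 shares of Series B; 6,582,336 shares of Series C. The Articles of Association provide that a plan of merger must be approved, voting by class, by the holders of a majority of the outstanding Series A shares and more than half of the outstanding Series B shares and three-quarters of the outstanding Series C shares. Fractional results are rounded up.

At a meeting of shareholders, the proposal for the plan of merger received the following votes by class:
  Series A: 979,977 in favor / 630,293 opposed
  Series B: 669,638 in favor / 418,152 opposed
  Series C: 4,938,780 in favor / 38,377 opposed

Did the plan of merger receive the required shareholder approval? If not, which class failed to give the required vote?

Not approved — the Series B shares did not give the required vote.

Series A: a majority of 1959792 is 979897; 979,897 required, 979,977 in favor — approved.
Series B: a majority of 1339587 is 669794; 669,794 required, 669,638 in favor — not approved.
Series C: 3/4 of 6582336 = 4936752; 4,936,752 required, 4,938,780 in favor — approved.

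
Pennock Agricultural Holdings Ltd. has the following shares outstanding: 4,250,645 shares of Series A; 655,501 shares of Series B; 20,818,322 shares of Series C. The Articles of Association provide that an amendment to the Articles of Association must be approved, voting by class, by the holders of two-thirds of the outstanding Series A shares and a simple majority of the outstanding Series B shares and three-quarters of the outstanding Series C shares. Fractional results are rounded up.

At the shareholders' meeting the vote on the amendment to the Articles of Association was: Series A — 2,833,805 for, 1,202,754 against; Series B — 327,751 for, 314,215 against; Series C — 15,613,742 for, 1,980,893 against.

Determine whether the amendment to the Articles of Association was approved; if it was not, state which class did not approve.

Series A: 2/3 of 4250645 = 2833763.33, rounded up to 2833764; 2,833,764 required, 2,833,805 in favor — approved.
Series B: a majority of 655501 is 327751; 327,751 required, 327,751 in favor — approved.
Series C: 3/4 of 20818322 = 15613741.50, rounded up to 15613742; 15,613,742 required, 15,613,742 in favor — approved.

Approved — every class gave the required vote.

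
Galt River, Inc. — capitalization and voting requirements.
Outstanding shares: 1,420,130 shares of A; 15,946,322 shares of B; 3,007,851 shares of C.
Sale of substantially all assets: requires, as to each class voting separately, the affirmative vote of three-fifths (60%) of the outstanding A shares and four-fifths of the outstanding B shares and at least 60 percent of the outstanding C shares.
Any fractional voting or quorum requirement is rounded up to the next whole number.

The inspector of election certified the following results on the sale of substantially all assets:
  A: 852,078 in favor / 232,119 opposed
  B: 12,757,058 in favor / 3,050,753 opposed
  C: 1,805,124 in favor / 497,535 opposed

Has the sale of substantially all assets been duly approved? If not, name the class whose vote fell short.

Approved — every class gave the required vote.

A: 3/5 of 1420130 = 852078; 852,078 required, 852,078 in favor — approved.
B: 4/5 of 15946322 = 12757057.60, rounded up to 12757058; 12,757,058 required, 12,757,058 in favor — approved.
C: 3/5 of 3007851 = 1804710.60, rounded up to 1804711; 1,804,711 required, 1,805,124 in favor — approved.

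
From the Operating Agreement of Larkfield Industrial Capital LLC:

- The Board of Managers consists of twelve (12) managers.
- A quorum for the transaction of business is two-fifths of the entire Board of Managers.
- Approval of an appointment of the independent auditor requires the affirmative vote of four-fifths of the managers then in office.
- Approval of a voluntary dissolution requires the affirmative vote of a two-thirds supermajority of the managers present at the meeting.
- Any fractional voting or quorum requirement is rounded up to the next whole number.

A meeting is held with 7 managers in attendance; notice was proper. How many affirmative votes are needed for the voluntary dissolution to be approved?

5

The voluntary dissolution requires two-thirds of the managers present (7).
2/3 of 7 = 4.67, rounded up to 5.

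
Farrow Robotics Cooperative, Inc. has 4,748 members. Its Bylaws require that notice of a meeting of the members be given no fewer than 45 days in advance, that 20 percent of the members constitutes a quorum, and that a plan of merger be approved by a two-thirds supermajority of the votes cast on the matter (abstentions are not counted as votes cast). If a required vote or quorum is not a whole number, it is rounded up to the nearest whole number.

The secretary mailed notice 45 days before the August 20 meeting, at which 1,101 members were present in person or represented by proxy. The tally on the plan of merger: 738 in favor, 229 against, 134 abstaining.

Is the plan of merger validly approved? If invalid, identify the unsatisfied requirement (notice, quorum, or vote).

Notice: 45 days given; 45 required. Satisfied.
Quorum: 20% of 4,748 = 949.60, rounded up to 950; 1,101 present. Satisfied.
Vote: requires two-thirds of the votes cast (1,101 − 134 abstaining = 967); 2/3 of 967 = 644.67, rounded up to 645, so 645 needed; 738 in favor. Satisfied.

Valid — all requirements satisfied.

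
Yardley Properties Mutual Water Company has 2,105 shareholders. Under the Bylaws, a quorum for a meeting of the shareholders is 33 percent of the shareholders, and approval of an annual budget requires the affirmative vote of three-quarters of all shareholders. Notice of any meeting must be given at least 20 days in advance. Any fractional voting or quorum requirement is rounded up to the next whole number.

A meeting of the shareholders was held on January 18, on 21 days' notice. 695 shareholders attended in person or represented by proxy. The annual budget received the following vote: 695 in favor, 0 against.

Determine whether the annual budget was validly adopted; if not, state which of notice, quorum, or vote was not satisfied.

Notice: 21 days given; 20 required. Satisfied.
Quorum: 33% of 2,105 = 694.65, rounded up to 695; 695 present. Satisfied.
Vote: requires three-fourths of all shareholders (2,105); 3/4 of 2105 = 1578.75, rounded up to 1579, so 1,579 needed; 695 in favor. Not satisfied.

Invalid — vote requirement not satisfied.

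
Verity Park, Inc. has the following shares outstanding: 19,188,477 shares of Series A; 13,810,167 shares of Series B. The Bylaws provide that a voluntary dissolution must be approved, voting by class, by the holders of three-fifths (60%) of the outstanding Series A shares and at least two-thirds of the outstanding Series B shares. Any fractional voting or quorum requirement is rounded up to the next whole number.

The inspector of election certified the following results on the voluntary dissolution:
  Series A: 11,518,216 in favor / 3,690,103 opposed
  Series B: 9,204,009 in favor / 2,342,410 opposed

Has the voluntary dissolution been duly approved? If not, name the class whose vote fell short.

Not approved — the Series B shares did not give the required vote.

Series A: 3/5 of 19188477 = 11513086.20, rounded up to 11513087; 11,513,087 required, 11,518,216 in favor — approved.
Series B: 2/3 of 13810167 = 9206778; 9,206,778 required, 9,204,009 in favor — not approved.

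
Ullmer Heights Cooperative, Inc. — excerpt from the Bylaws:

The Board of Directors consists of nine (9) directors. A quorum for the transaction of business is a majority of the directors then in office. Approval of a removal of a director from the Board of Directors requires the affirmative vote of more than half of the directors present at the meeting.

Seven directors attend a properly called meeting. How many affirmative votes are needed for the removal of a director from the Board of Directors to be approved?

4

The removal of a director from the Board of Directors requires a majority of the directors present (7).
A majority of 7 is 4.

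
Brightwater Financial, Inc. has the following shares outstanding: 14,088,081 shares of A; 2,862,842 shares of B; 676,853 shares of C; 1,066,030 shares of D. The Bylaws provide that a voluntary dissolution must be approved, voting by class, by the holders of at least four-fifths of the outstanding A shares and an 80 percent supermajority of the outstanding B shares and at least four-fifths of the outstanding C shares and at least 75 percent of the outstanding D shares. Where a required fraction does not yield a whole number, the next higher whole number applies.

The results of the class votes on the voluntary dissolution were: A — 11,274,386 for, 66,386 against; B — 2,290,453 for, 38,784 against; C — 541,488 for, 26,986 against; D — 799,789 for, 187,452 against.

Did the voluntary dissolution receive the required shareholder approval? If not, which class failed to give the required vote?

Approved — every class gave the required vote.

A: 4/5 of 14088081 = 11270464.80, rounded up to 11270465; 11,270,465 required, 11,274,386 in favor — approved.
B: 4/5 of 2862842 = 2290273.60, rounded up to 2290274; 2,290,274 required, 2,290,453 in favor — approved.
C: 4/5 of 676853 = 541482.40, rounded up to 541483; 541,483 required, 541,488 in favor — approved.
D: 3/4 of 1066030 = 799522.50, rounded up to 799523; 799,523 required, 799,789 in favor — approved.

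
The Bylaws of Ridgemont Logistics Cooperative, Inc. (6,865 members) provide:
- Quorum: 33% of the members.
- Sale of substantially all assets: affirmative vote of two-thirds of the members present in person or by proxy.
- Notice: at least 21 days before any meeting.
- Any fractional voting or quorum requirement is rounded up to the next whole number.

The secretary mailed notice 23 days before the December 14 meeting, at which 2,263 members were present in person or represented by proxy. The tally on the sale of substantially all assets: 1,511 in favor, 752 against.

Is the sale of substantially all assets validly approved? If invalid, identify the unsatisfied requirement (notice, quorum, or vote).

Invalid — quorum requirement not satisfied.

Notice: 23 days given; 21 required. Satisfied.
Quorum: 33% of 6,865 = 2,265.45, rounded up to 2,266; 2,263 present. Not satisfied.
Vote: requires two-thirds of those present (2,263); 2/3 of 2263 = 1508.67, rounded up to 1509, so 1,509 needed; 1,511 in favor. Satisfied.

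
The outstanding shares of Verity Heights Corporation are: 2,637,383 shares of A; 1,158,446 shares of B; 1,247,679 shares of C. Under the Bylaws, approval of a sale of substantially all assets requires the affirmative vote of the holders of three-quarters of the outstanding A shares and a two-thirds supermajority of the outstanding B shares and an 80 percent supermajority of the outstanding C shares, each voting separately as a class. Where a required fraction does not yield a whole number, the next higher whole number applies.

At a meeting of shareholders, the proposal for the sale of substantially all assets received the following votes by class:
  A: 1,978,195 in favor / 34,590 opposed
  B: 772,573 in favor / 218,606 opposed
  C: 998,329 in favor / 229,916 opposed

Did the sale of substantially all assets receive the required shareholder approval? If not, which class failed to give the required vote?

Approved — every class gave the required vote.

A: 3/4 of 2637383 = 1978037.25, rounded up to 1978038; 1,978,038 required, 1,978,195 in favor — approved.
B: 2/3 of 1158446 = 772297.33, rounded up to 772298; 772,298 required, 772,573 in favor — approved.
C: 4/5 of 1247679 = 998143.20, rounded up to 998144; 998,144 required, 998,329 in favor — approved.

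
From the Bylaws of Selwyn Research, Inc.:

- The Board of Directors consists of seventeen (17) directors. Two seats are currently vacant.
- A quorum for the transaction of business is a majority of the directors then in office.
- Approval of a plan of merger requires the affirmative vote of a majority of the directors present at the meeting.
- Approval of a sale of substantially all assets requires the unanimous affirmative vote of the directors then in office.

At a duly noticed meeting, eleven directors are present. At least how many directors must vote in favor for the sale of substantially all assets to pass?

The sale of substantially all assets requires the unanimous vote of the directors then in office (15).
Unanimous means all 15.
(Only 11 can vote, so the sale of substantially all assets cannot pass at this meeting, but the required vote is still 15.)

15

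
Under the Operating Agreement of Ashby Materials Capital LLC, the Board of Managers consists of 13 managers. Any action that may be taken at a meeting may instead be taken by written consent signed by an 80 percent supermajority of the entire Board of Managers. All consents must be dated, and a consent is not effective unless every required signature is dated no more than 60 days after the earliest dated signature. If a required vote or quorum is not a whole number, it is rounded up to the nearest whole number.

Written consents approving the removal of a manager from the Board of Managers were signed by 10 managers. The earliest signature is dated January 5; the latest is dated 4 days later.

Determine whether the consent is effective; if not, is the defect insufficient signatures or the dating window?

Not effective — insufficient signatures.

Signatures required: an 80 percent supermajority of 13 — 4/5 of 13 = 10.40, rounded up to 11, so 11 needed; 10 signed. Insufficient.
Dating window: the latest signature is 4 days after the earliest; the limit is 60 days. Within the window.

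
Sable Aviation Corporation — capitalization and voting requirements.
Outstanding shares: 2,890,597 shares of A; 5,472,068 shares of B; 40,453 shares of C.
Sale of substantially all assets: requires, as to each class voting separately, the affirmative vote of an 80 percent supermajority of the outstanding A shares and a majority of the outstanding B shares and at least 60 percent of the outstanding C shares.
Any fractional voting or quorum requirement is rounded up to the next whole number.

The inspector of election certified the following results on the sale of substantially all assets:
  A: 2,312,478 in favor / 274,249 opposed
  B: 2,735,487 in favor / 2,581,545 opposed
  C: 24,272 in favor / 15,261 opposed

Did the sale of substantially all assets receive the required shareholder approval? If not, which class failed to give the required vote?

A: 4/5 of 2890597 = 2312477.60, rounded up to 2312478; 2,312,478 required, 2,312,478 in favor — approved.
B: a majority of 5472068 is 2736035; 2,736,035 required, 2,735,487 in favor — not approved.
C: 3/5 of 40453 = 24271.80, rounded up to 24272; 24,272 required, 24,272 in favor — approved.

Not approved — the B shares did not give the required vote.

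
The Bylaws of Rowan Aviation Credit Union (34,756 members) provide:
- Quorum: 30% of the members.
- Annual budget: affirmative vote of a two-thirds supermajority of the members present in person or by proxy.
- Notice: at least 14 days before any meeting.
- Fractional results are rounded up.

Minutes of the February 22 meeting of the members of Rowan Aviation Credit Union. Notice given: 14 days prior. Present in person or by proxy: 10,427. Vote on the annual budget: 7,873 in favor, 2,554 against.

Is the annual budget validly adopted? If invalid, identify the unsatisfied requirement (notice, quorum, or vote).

Notice: 14 days given; 14 required. Satisfied.
Quorum: 30% of 34,756 = 10,426.80, rounded up to 10,427; 10,427 present. Satisfied.
Vote: requires two-thirds of those present (10,427); 2/3 of 10427 = 6951.33, rounded up to 6952, so 6,952 needed; 7,873 in favor. Satisfied.

Valid — all requirements satisfied.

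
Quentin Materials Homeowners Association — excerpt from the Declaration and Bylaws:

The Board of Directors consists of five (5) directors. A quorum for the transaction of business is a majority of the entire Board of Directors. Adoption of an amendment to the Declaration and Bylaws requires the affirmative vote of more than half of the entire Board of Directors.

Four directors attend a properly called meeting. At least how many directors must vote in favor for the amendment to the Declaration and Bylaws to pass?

The amendment to the Declaration and Bylaws requires a majority of the entire Board of Directors (5).
A majority of 5 is 3.

3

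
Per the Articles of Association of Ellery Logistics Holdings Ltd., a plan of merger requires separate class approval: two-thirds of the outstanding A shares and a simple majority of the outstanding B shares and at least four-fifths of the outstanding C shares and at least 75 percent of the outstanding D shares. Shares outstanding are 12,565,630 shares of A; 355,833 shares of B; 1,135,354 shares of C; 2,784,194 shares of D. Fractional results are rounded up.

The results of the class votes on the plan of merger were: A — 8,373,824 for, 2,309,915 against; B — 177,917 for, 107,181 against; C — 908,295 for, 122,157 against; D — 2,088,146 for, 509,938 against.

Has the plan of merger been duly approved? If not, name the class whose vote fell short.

A: 2/3 of 12565630 = 8377086.67, rounded up to 8377087; 8,377,087 required, 8,373,824 in favor — not approved.
B: a majority of 355833 is 177917; 177,917 required, 177,917 in favor — approved.
C: 4/5 of 1135354 = 908283.20, rounded up to 908284; 908,284 required, 908,295 in favor — approved.
D: 3/4 of 2784194 = 2088145.50, rounded up to 2088146; 2,088,146 required, 2,088,146 in favor — approved.

Not approved — the A shares did not give the required vote.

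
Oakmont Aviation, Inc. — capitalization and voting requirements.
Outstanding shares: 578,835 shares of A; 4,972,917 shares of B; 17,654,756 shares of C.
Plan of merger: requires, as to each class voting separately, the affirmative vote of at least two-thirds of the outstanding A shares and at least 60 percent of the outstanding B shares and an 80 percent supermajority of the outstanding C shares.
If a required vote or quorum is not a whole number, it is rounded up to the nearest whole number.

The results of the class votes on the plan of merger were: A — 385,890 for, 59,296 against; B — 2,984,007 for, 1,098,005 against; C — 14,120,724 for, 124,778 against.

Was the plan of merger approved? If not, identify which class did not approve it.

Not approved — the C shares did not give the required vote.

A: 2/3 of 578835 = 385890; 385,890 required, 385,890 in favor — approved.
B: 3/5 of 4972917 = 2983750.20, rounded up to 2983751; 2,983,751 required, 2,984,007 in favor — approved.
C: 4/5 of 17654756 = 14123804.80, rounded up to 14123805; 14,123,805 required, 14,120,724 in favor — not approved.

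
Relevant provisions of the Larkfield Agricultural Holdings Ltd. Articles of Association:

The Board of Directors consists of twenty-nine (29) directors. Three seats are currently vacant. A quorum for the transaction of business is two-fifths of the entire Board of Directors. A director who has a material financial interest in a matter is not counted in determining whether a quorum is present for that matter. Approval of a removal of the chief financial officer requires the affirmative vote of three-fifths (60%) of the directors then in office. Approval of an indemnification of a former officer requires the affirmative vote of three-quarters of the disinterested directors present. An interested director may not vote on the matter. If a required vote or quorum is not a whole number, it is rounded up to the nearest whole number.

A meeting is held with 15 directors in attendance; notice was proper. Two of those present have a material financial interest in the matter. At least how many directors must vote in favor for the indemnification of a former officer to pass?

10

The indemnification of a former officer requires three-fourths of the disinterested directors present (15 − 2 = 13).
3/4 of 13 = 9.75, rounded up to 10.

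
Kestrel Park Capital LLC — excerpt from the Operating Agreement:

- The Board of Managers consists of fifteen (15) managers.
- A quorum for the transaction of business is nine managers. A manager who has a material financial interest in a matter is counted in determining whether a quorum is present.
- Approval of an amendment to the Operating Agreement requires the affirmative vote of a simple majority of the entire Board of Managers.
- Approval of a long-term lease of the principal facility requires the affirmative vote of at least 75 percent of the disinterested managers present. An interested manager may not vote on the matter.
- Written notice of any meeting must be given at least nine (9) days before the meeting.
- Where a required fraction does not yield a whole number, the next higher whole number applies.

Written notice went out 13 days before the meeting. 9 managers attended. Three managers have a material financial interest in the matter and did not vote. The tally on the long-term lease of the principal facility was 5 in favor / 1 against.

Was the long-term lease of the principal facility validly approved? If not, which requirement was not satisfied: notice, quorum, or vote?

Valid — all requirements satisfied.

Notice: 13 days given; 9 required (13 ≥ 9). Satisfied.
Quorum: 9 present (interested managers count toward quorum); quorum is 9. Satisfied.
Vote: the long-term lease of the principal facility requires three-fourths of the disinterested managers present (9 − 3 = 6). 3/4 of 6 = 4.50, rounded up to 5, so 5 affirmative votes are needed; 5 voted in favor. Satisfied.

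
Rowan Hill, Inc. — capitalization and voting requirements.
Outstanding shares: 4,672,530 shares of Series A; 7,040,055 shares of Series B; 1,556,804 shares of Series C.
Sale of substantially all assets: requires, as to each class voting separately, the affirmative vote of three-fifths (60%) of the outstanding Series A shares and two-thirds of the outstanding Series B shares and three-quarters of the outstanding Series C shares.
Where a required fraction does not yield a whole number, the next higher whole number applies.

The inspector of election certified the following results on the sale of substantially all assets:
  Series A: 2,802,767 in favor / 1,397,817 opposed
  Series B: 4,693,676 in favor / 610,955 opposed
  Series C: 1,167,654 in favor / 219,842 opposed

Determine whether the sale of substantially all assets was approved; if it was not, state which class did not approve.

Not approved — the Series A shares did not give the required vote.

Series A: 3/5 of 4672530 = 2803518; 2,803,518 required, 2,802,767 in favor — not approved.
Series B: 2/3 of 7040055 = 4693370; 4,693,370 required, 4,693,676 in favor — approved.
Series C: 3/4 of 1556804 = 1167603; 1,167,603 required, 1,167,654 in favor — approved.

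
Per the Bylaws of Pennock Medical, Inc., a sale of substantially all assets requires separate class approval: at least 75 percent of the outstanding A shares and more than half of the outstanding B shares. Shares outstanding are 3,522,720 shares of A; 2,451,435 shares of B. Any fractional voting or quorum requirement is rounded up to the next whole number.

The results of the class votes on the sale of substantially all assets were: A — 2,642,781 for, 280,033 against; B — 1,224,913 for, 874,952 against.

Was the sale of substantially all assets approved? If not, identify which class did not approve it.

Not approved — the B shares did not give the required vote.

A: 3/4 of 3522720 = 2642040; 2,642,040 required, 2,642,781 in favor — approved.
B: a majority of 2451435 is 1225718; 1,225,718 required, 1,224,913 in favor — not approved.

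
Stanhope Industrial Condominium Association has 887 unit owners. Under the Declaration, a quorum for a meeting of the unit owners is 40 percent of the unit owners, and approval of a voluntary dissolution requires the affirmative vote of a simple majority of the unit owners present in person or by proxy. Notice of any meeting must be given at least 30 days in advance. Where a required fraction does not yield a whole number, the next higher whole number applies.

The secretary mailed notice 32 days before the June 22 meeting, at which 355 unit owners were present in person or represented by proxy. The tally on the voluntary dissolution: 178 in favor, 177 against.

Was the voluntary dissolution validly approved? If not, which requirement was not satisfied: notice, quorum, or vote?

Valid — all requirements satisfied.

Notice: 32 days given; 30 required. Satisfied.
Quorum: 40% of 887 = 354.80, rounded up to 355; 355 present. Satisfied.
Vote: requires a majority of those present (355); a majority of 355 is 178, so 178 needed; 178 in favor. Satisfied.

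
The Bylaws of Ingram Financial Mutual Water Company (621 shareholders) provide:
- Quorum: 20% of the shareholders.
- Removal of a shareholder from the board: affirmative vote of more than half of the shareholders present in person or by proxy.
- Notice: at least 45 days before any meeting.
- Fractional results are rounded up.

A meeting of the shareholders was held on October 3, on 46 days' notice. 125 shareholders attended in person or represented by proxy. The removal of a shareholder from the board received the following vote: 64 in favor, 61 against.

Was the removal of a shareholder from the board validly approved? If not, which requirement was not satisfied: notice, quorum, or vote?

Valid — all requirements satisfied.

Notice: 46 days given; 45 required. Satisfied.
Quorum: 20% of 621 = 124.20, rounded up to 125; 125 present. Satisfied.
Vote: requires a majority of those present (125); a majority of 125 is 63, so 63 needed; 64 in favor. Satisfied.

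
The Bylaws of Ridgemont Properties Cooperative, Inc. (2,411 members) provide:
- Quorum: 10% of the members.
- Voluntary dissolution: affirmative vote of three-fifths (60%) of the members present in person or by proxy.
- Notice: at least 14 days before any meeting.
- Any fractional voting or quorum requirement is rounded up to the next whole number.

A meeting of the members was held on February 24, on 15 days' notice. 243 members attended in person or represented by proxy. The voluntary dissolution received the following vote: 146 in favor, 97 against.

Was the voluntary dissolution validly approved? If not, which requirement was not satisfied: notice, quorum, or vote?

Valid — all requirements satisfied.

Notice: 15 days given; 14 required. Satisfied.
Quorum: 10% of 2,411 = 241.10, rounded up to 242; 243 present. Satisfied.
Vote: requires three-fifths of those present (243); 3/5 of 243 = 145.80, rounded up to 146, so 146 needed; 146 in favor. Satisfied.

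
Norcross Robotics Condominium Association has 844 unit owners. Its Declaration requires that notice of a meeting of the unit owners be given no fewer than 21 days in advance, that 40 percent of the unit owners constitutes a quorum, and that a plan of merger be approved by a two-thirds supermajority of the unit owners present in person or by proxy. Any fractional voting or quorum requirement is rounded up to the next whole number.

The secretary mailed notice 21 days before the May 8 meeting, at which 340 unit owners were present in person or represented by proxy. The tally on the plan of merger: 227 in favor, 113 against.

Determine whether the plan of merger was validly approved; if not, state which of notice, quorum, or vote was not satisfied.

Notice: 21 days given; 21 required. Satisfied.
Quorum: 40% of 844 = 337.60, rounded up to 338; 340 present. Satisfied.
Vote: requires two-thirds of those present (340); 2/3 of 340 = 226.67, rounded up to 227, so 227 needed; 227 in favor. Satisfied.

Valid — all requirements satisfied.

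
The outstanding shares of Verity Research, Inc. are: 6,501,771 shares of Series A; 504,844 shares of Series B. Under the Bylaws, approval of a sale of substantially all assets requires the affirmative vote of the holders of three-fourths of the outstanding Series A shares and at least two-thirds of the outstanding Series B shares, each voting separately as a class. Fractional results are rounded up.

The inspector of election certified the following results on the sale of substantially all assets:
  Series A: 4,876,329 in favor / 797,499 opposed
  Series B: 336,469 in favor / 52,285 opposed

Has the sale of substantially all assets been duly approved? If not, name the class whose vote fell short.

Not approved — the Series B shares did not give the required vote.

Series A: 3/4 of 6501771 = 4876328.25, rounded up to 4876329; 4,876,329 required, 4,876,329 in favor — approved.
Series B: 2/3 of 504844 = 336562.67, rounded up to 336563; 336,563 required, 336,469 in favor — not approved.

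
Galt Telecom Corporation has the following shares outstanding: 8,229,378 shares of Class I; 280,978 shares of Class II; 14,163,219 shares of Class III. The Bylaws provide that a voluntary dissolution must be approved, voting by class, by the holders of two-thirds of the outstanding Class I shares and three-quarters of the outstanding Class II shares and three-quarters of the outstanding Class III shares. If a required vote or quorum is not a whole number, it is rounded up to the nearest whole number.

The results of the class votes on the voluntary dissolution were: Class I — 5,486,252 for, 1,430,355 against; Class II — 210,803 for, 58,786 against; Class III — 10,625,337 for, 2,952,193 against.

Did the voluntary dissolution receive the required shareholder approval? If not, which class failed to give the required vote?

Approved — every class gave the required vote.

Class I: 2/3 of 8229378 = 5486252; 5,486,252 required, 5,486,252 in favor — approved.
Class II: 3/4 of 280978 = 210733.50, rounded up to 210734; 210,734 required, 210,803 in favor — approved.
Class III: 3/4 of 14163219 = 10622414.25, rounded up to 10622415; 10,622,415 required, 10,625,337 in favor — approved.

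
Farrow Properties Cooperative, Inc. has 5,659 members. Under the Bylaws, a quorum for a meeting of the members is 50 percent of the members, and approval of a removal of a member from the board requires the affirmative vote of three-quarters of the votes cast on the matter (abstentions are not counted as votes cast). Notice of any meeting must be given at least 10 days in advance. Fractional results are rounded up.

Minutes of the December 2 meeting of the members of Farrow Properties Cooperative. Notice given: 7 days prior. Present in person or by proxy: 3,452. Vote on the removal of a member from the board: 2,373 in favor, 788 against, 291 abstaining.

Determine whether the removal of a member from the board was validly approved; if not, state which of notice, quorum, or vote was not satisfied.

Notice: 7 days given; 10 required. Not satisfied.
Quorum: 50% of 5,659 = 2,829.50, rounded up to 2,830; 3,452 present. Satisfied.
Vote: requires three-fourths of the votes cast (3,452 − 291 abstaining = 3,161); 3/4 of 3161 = 2370.75, rounded up to 2371, so 2,371 needed; 2,373 in favor. Satisfied.

Invalid — notice requirement not satisfied.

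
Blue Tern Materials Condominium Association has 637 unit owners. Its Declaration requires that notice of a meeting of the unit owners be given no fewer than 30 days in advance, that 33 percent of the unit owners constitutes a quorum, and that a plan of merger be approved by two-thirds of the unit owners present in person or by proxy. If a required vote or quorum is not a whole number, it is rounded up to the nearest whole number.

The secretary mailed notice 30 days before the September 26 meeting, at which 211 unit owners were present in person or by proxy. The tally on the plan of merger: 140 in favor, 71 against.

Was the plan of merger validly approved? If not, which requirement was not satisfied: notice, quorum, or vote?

Invalid — vote requirement not satisfied.

Notice: 30 days given; 30 required. Satisfied.
Quorum: 33% of 637 = 210.21, rounded up to 211; 211 present. Satisfied.
Vote: requires two-thirds of those present (211); 2/3 of 211 = 140.67, rounded up to 141, so 141 needed; 140 in favor. Not satisfied.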